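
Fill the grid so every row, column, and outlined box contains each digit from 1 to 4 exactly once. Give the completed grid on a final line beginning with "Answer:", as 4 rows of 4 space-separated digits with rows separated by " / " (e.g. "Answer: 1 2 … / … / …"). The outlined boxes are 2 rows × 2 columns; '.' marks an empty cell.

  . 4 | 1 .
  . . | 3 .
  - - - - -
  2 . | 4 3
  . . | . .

Step 1. [r3c2∈{1}] r3c2 has the single candidate 1 ⇒ r3c2=1.
Step 2. [r1c4∈{2}] r1c4's peers cover all but 2, so r1c4=2.
Step 3. [r4c2∈{3}] only 3 remains possible at r4c2. So r4c2=3.
Step 4. [r4c3∈{2}] r4c3 has the single candidate 2, so r4c3=2.
Step 5. [r2c4∈{4}] r2c4 has the single candidate 4. So r2c4=4.
Step 6. [r4c4∈{1}] only 1 remains possible at r4c4, so r4c4=1.
Step 7. [r4c1∈{4}] only 4 remains possible at r4c1, so r4c1=4.
Step 8. [r2c2∈{2}] only 2 remains possible at r2c2. So r2c2=2.
Step 9. [r1c1∈{3}] only 3 remains possible at r1c1 ⇒ r1c1=3.
Step 10. [r2c1∈{1}] nothing but 1 survives at r2c1. So r2c1=1.

Answer: 3 4 1 2 / 1 2 3 4 / 2 1 4 3 / 4 3 2 1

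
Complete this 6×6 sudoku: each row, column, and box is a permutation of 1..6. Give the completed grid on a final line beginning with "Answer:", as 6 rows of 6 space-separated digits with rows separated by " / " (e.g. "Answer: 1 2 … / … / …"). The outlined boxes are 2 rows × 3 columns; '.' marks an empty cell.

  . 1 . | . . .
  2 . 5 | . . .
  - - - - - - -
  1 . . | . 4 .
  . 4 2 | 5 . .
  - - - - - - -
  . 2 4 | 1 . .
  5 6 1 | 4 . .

Step 1. [r2c2∈{3}] only 3 remains possible at r2c2 ⇒ r2c2=3.
Step 2. [r2c4∈{6}] r2c4 is down to just 6, so r2c4=6.
Step 3. [r3c3∈{3,6}] across col 3, 3 lands solely at r3c3. So r3c3=3.
Step 4. [r3c6∈{2,6}] row 3 places 6 nowhere but r3c6. So r3c6=6.
Step 5. [r1c4∈{2,3}] in col 4, 3 fits only at r1c4 ⇒ r1c4=3.
Step 6. [r5c1∈{3}] nothing but 3 survives at r5c1. So r5c1=3.
Step 7. [r1c1∈{4,6}] across col 1, 4 lands solely at r1c1, so r1c1=4.
Step 8. [r5c6∈{5}] nothing but 5 survives at r5c6. So r5c6=5.
Step 9. [r1c6∈{2}] only 2 remains possible at r1c6, so r1c6=2.
Step 10. [r6c6∈{3}] r6c6 is down to just 3. So r6c6=3.
Step 11. [r4c6∈{1}] nothing but 1 survives at r4c6. So r4c6=1.
Step 12. [r2c5∈{1}] only 1 remains possible at r2c5, so r2c5=1.
Step 13. [r4c5∈{3}] r4c5 is down to just 3 ⇒ r4c5=3.
Step 14. [r2c6∈{4}] r2c6 is down to just 4, so r2c6=4.
Step 15. [r4c1∈{6}] r4c1 is down to just 6 ⇒ r4c1=6.
Step 16. [r1c5∈{5}] nothing but 5 survives at r1c5. So r1c5=5.
Step 17. [r3c4∈{2}] only 2 remains possible at r3c4, so r3c4=2.
Step 18. [r6c5∈{2}] r6c5 is down to just 2. So r6c5=2.
Step 19. [r1c3∈{6}] r1c3's peers cover all but 6. So r1c3=6.
Step 20. [r5c5∈{6}] nothing but 6 survives at r5c5. So r5c5=6.
Step 21. [r3c2∈{5}] r3c2 is down to just 5. So r3c2=5.

Answer: 4 1 6 3 5 2 / 2 3 5 6 1 4 / 1 5 3 2 4 6 / 6 4 2 5 3 1 / 3 2 4 1 6 5 / 5 6 1 4 2 3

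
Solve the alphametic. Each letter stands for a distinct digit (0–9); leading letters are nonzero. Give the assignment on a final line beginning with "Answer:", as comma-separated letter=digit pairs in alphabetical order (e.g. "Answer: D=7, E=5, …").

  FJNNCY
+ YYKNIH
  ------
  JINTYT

Step 1. [col 1: Y + H ≡ T (mod 10)] Y=1 is one option consistent with column 1 (Y + H ≡ T (mod 10), carry-in 0) — take it ⇒ Y=1.
Step 2. [col 1: Y + H ≡ T (mod 10)] T=5 is one option consistent with column 1 (Y + H ≡ T (mod 10), carry-in 0) — take it. So T=5.
Step 3. [col 1: Y + H ≡ T (mod 10)] from column 1 (Y=1, T=5, carry-in 0, digits 1,5 already taken and all letters distinct): H must equal 4, so H=4.
Step 4. [col 2: C + I ≡ Y (mod 10)] several values work for I in column 2 (C + I ≡ Y (mod 10), carry-in 0); try I=8, so I=8.
Step 5. [col 2: C + I ≡ Y (mod 10)] column 2 reads C+I+carry(0)=Y with I=8, Y=1; with digits 1,4,5,8 already taken and all letters distinct, the only value for C is 3. So C=3.
Step 6. [col 3: N + N ≡ T (mod 10)] several values work for N in column 3 (N + N ≡ T (mod 10), carry-in 1); try N=2. So N=2.
Step 7. [col 4: N + K ≡ N (mod 10)] column 4: given N=2, carry-in 0, and digits 1,2,3,4,5,8 already taken and all letters distinct, N+K≡N (mod 10) forces K=0. So K=0.
Step 8. [col 5: J + Y ≡ I (mod 10)] in column 5 we have J+Y≡I with carry-in 0; given Y=1, I=8 and digits 0,1,2,3,4,5,8 already taken and all letters distinct, that pins J to 7. So J=7.
Step 9. [col 6: F + Y ≡ J (mod 10)] in column 6 we have F+Y≡J with carry-in 0; given Y=1, J=7 and digits 0,1,2,3,4,5,7,8 already taken and all letters distinct, that pins F to 6 ⇒ F=6.

Answer: C=3, F=6, H=4, I=8, J=7, K=0, N=2, T=5, Y=1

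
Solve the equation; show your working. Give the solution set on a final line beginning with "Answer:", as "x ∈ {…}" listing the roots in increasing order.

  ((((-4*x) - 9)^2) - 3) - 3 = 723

Step 1. [((((-4*x) - 9)^2) - 3) - 3 = 723] the outer -3 inverts by adding 3. So sub: (((-4*x) - 9)^2) - 3 = 726.
Step 2. [(((-4*x) - 9)^2) - 3 = 726] add 3: x sits inside (… - 3). So sub: ((-4*x) - 9)^2 = 729.
Step 3. [((-4*x) - 9)^2 = 729] √ both sides: 729 ≥ 0 gives two branches, so sqrt: (-4*x) - 9 = 27 or -27.
Step 4. [(-4*x) - 9 = 27 or -27] peel the -9: add 9 from each side. So sub: -4*x = 36 or -18.
Step 5. [-4*x = 36 or -18] divide by the outer -4, so div: x = -9 or 9/2.

Answer: x ∈ {-9, 9/2}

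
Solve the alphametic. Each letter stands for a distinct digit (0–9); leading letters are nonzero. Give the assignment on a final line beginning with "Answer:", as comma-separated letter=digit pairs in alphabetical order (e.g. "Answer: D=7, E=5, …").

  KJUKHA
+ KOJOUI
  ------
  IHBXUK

Step 1. [col 1: A + I ≡ K (mod 10)] several values work for I in column 1 (A + I ≡ K (mod 10), carry-in 0); try I=8, so I=8.
Step 2. [col 1: A + I ≡ K (mod 10)] several values work for K in column 1 (A + I ≡ K (mod 10), carry-in 0); try K=4 ⇒ K=4.
Step 3. [col 1: A + I ≡ K (mod 10)] from column 1 (I=8, K=4, carry-in 0, digits 4,8 already taken and all letters distinct): A must equal 6. So A=6.
Step 4. [col 2: H + U ≡ U (mod 10)] column 2: given nothing yet, carry-in 1, and digits 4,6,8 already taken and all letters distinct, H+U≡U (mod 10) forces H=9. So H=9.
Step 5. [col 2: H + U ≡ U (mod 10)] several values work for U in column 2 (H + U ≡ U (mod 10), carry-in 1); try U=7 ⇒ U=7.
Step 6. [col 3: K + O ≡ X (mod 10)] column 3 (K + O ≡ X (mod 10), carry-in 1) doesn't pin O yet; pick O=5 and continue, so O=5.
Step 7. [col 3: K + O ≡ X (mod 10)] from column 3 (K=4, O=5, carry-in 1, digits 4,5,6,7,8,9 already taken and all letters distinct): X must equal 0. So X=0.
Step 8. [col 4: U + J ≡ B (mod 10)] from column 4 (U=7, carry-in 1, digits 0,4,5,6,7,8,9 already taken and all letters distinct): B must equal 1. So B=1.
Step 9. [col 4: U + J ≡ B (mod 10)] in column 4 we have U+J≡B with carry-in 1; given U=7, B=1 and digits 0,1,4,5,6,7,8,9 already taken and all letters distinct, that pins J to 3, so J=3.

Answer: A=6, B=1, H=9, I=8, J=3, K=4, O=5, U=7, X=0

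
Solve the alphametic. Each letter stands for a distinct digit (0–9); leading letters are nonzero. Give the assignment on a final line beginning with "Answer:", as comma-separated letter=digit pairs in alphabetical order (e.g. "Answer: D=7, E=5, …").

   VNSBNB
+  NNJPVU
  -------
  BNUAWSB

Step 1. [col 1: B + U ≡ B (mod 10)] column 1: given nothing yet, carry-in 0, and all letters distinct, none taken yet, B+U≡B (mod 10) forces U=0, so U=0.
Step 2. [col 1: B + U ≡ B (mod 10)] column 1 (B + U ≡ B (mod 10), carry-in 0) doesn't pin B yet; pick B=1 and continue. So B=1.
Step 3. [col 2: N + V ≡ S (mod 10)] column 2 (N + V ≡ S (mod 10), carry-in 0) doesn't pin V yet; pick V=9 and continue, so V=9.
Step 4. [col 2: N + V ≡ S (mod 10)] no forcing yet in column 2 (carry-in 0); N=5 is free and consistent — try it. So N=5.
Step 5. [col 2: N + V ≡ S (mod 10)] column 2 reads N+V+carry(0)=S with N=5, V=9; with digits 0,1,5,9 already taken and all letters distinct, the only value for S is 4 ⇒ S=4.
Step 6. [col 3: B + P ≡ W (mod 10)] column 3: given B=1, carry-in 1, and digits 0,1,4,5,9 already taken and all letters distinct, B+P≡W (mod 10) forces W=8 ⇒ W=8.
Step 7. [col 3: B + P ≡ W (mod 10)] column 3 reads B+P+carry(1)=W with B=1, W=8; with digits 0,1,4,5,8,9 already taken and all letters distinct, the only value for P is 6. So P=6.
Step 8. [col 4: S + J ≡ A (mod 10)] column 4: given S=4, carry-in 0, and digits 0,1,4,5,6,8,9 already taken and all letters distinct, S+J≡A (mod 10) forces A=7 ⇒ A=7.
Step 9. [col 4: S + J ≡ A (mod 10)] column 4 reads S+J+carry(0)=A with S=4, A=7; with digits 0,1,4,5,6,7,8,9 already taken and all letters distinct, the only value for J is 3, so J=3.

Answer: A=7, B=1, J=3, N=5, P=6, S=4, U=0, V=9, W=8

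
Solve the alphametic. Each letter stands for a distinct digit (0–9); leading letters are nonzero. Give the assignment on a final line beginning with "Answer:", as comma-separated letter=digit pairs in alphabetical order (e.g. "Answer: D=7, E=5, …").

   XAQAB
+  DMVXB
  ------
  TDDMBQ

Step 1. [col 1: B + B ≡ Q (mod 10)] Q=8 is one option consistent with column 1 (B + B ≡ Q (mod 10), carry-in 0) — take it ⇒ Q=8.
Step 2. [T] adding two 5-digit numbers gives at most 5+1 digits, and here it does — T is that final carry and must be 1 ⇒ T=1.
Step 3. [col 1: B + B ≡ Q (mod 10)] B=4 is one option consistent with column 1 (B + B ≡ Q (mod 10), carry-in 0) — take it ⇒ B=4.
Step 4. [col 2: A + X ≡ B (mod 10)] column 2 (A + X ≡ B (mod 10), carry-in 0) doesn't pin X yet; pick X=9 and continue. So X=9.
Step 5. [col 2: A + X ≡ B (mod 10)] in column 2 we have A+X≡B with carry-in 0; given X=9, B=4 and digits 1,4,8,9 already taken and all letters distinct, that pins A to 5 ⇒ A=5.
Step 6. [col 3: Q + V ≡ M (mod 10)] M=6 is one option consistent with column 3 (Q + V ≡ M (mod 10), carry-in 1) — take it. So M=6.
Step 7. [col 3: Q + V ≡ M (mod 10)] from column 3 (Q=8, M=6, carry-in 1, digits 1,4,5,6,8,9 already taken and all letters distinct): V must equal 7 ⇒ V=7.
Step 8. [col 4: A + M ≡ D (mod 10)] column 4: given A=5, M=6, carry-in 1, and digits 1,4,5,6,7,8,9 already taken and all letters distinct, A+M≡D (mod 10) forces D=2, so D=2.

Answer: A=5, B=4, D=2, M=6, Q=8, T=1, V=7, X=9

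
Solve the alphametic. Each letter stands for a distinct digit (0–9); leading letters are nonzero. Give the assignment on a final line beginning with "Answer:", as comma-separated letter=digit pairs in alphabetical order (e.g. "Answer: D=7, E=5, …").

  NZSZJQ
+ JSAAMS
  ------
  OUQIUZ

Step 1. [col 1: Q + S ≡ Z (mod 10)] several values work for S in column 1 (Q + S ≡ Z (mod 10), carry-in 0); try S=8 ⇒ S=8.
Step 2. [col 1: Q + S ≡ Z (mod 10)] Z=3 is one option consistent with column 1 (Q + S ≡ Z (mod 10), carry-in 0) — take it. So Z=3.
Step 3. [col 1: Q + S ≡ Z (mod 10)] from column 1 (S=8, Z=3, carry-in 0, digits 3,8 already taken and all letters distinct): Q must equal 5, so Q=5.
Step 4. [col 2: J + M ≡ U (mod 10)] column 2 (J + M ≡ U (mod 10), carry-in 1) doesn't pin M yet; pick M=4 and continue ⇒ M=4.
Step 5. [col 2: J + M ≡ U (mod 10)] U=2 is one option consistent with column 2 (J + M ≡ U (mod 10), carry-in 1) — take it. So U=2.
Step 6. [col 2: J + M ≡ U (mod 10)] column 2 reads J+M+carry(1)=U with M=4, U=2; with digits 2,3,4,5,8 already taken and all letters distinct, the only value for J is 7 ⇒ J=7.
Step 7. [col 3: Z + A ≡ I (mod 10)] in column 3 we have Z+A≡I with carry-in 1; given Z=3 and digits 2,3,4,5,7,8 already taken and all letters distinct, that pins A to 6. So A=6.
Step 8. [col 3: Z + A ≡ I (mod 10)] from column 3 (Z=3, A=6, carry-in 1, digits 2,3,4,5,6,7,8 already taken and all letters distinct): I must equal 0, so I=0.
Step 9. [col 6: N + J ≡ O (mod 10)] column 6 reads N+J+carry(1)=O with J=7; with digits 0,2,3,4,5,6,7,8 already taken and all letters distinct, the only value for O is 9 ⇒ O=9.
Step 10. [col 6: N + J ≡ O (mod 10)] column 6: given J=7, O=9, carry-in 1, and digits 0,2,3,4,5,6,7,8,9 already taken and all letters distinct, N+J≡O (mod 10) forces N=1. So N=1.

Answer: A=6, I=0, J=7, M=4, N=1, O=9, Q=5, S=8, U=2, Z=3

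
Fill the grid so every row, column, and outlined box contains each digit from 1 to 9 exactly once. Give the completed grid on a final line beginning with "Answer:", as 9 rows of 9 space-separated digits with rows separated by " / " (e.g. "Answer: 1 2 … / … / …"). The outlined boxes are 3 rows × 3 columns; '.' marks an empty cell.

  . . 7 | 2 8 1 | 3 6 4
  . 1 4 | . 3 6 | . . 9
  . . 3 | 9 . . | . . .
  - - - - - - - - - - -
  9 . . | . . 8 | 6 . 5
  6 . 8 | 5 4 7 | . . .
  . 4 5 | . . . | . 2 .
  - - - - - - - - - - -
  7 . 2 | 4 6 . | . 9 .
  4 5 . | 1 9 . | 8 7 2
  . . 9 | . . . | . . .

Step 1. [r9c1∈{1,3,8}] r9c1 is the only open cell in box 7 admitting 1, so r9c1=1.
Step 2. [r4c4∈{3}] r4c4's peers cover all but 3 ⇒ r4c4=3.
Step 3. [r6c9∈{1,3,7,8}] row 6 places 8 nowhere but r6c9 ⇒ r6c9=8.
Step 4. [r6c7∈{1,7,9}] 7 has one home in row 6: r6c7, so r6c7=7.
Step 5. [r7c2∈{3,8}] across row 7, 8 lands solely at r7c2. So r7c2=8.
Step 6. [r9c2∈{3,6}] 3 has one home in box 7: r9c2, so r9c2=3.
Step 7. [r4c5∈{1,2}] in box 5, 2 fits only at r4c5. So r4c5=2.
Step 8. [r7c9∈{1,3}] across box 9, 3 lands solely at r7c9 ⇒ r7c9=3.
Step 9. [r7c6∈{5}] r7c6 has the single candidate 5. So r7c6=5.
Step 10. [r5c9∈{1}] r5c9 has the single candidate 1, so r5c9=1.
Step 11. [r3c5∈{5,7}] col 5 places 5 nowhere but r3c5, so r3c5=5.
Step 12. [r3c8∈{1,8}] col 8 places 1 nowhere but r3c8. So r3c8=1.
Step 13. [r3c7∈{2}] r3c7's peers cover all but 2 ⇒ r3c7=2.
Step 14. [r2c7∈{5}] only 5 remains possible at r2c7. So r2c7=5.
Step 15. [r4c8∈{4}] r4c8's peers cover all but 4, so r4c8=4.
Step 16. [r2c1∈{2,8}] 2 has one home in row 2: r2c1. So r2c1=2.
Step 17. [r9c5∈{7}] r9c5's peers cover all but 7, so r9c5=7.
Step 18. [r5c2∈{2}] r5c2's peers cover all but 2. So r5c2=2.
Step 19. [r5c8∈{3}] nothing but 3 survives at r5c8 ⇒ r5c8=3.
Step 20. [r9c8∈{5}] only 5 remains possible at r9c8, so r9c8=5.
Step 21. [r9c6∈{2}] r9c6 has the single candidate 2. So r9c6=2.
Step 22. [r5c7∈{9}] only 9 remains possible at r5c7, so r5c7=9.
Step 23. [r1c1∈{5}] r1c1 is down to just 5, so r1c1=5.
Step 24. [r3c1∈{8}] r3c1 is down to just 8 ⇒ r3c1=8.
Step 25. [r7c7∈{1}] nothing but 1 survives at r7c7, so r7c7=1.
Step 26. [r9c7∈{4}] nothing but 4 survives at r9c7. So r9c7=4.
Step 27. [r8c3∈{6}] only 6 remains possible at r8c3 ⇒ r8c3=6.
Step 28. [r6c6∈{9}] only 9 remains possible at r6c6. So r6c6=9.
Step 29. [r2c8∈{8}] r2c8's peers cover all but 8, so r2c8=8.
Step 30. [r1c2∈{9}] nothing but 9 survives at r1c2 ⇒ r1c2=9.
Step 31. [r6c5∈{1}] r6c5 is down to just 1 ⇒ r6c5=1.
Step 32. [r9c4∈{8}] r9c4's peers cover all but 8. So r9c4=8.
Step 33. [r3c9∈{7}] r3c9's peers cover all but 7. So r3c9=7.
Step 34. [r9c9∈{6}] only 6 remains possible at r9c9 ⇒ r9c9=6.
Step 35. [r4c2∈{7}] r4c2 has the single candidate 7. So r4c2=7.
Step 36. [r3c2∈{6}] r3c2 is down to just 6 ⇒ r3c2=6.
Step 37. [r6c4∈{6}] r6c4's peers cover all but 6. So r6c4=6.
Step 38. [r4c3∈{1}] r4c3 has the single candidate 1 ⇒ r4c3=1.
Step 39. [r3c6∈{4}] nothing but 4 survives at r3c6 ⇒ r3c6=4.
Step 40. [r6c1∈{3}] r6c1 is down to just 3. So r6c1=3.
Step 41. [r8c6∈{3}] r8c6's peers cover all but 3, so r8c6=3.
Step 42. [r2c4∈{7}] nothing but 7 survives at r2c4. So r2c4=7.

Answer: 5 9 7 2 8 1 3 6 4 / 2 1 4 7 3 6 5 8 9 / 8 6 3 9 5 4 2 1 7 / 9 7 1 3 2 8 6 4 5 / 6 2 8 5 4 7 9 3 1 / 3 4 5 6 1 9 7 2 8 / 7 8 2 4 6 5 1 9 3 / 4 5 6 1 9 3 8 7 2 / 1 3 9 8 7 2 4 5 6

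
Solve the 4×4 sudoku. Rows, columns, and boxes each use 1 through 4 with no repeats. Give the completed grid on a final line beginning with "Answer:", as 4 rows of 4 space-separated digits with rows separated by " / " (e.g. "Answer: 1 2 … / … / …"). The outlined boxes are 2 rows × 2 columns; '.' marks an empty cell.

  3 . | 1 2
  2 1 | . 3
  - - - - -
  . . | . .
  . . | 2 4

Step 1. [r3c1∈{1,4}] in col 1, 4 fits only at r3c1, so r3c1=4.
Step 2. [r4c2∈{3}] r4c2 has the single candidate 3 ⇒ r4c2=3.
Step 3. [r3c2∈{2}] only 2 remains possible at r3c2, so r3c2=2.
Step 4. [r4c1∈{1}] nothing but 1 survives at r4c1. So r4c1=1.
Step 5. [r3c3∈{3}] nothing but 3 survives at r3c3, so r3c3=3.
Step 6. [r3c4∈{1}] nothing but 1 survives at r3c4, so r3c4=1.
Step 7. [r2c3∈{4}] r2c3 is down to just 4, so r2c3=4.
Step 8. [r1c2∈{4}] r1c2's peers cover all but 4, so r1c2=4.

Answer: 3 4 1 2 / 2 1 4 3 / 4 2 3 1 / 1 3 2 4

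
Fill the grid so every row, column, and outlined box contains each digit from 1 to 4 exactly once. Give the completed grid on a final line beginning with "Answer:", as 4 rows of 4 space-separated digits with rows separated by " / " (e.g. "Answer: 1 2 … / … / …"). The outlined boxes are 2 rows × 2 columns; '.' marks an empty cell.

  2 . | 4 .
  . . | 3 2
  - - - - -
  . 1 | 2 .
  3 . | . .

Step 1. [r3c1∈{4}] nothing but 4 survives at r3c1, so r3c1=4.
Step 2. [r1c4∈{1}] r1c4's peers cover all but 1, so r1c4=1.
Step 3. [r1c2∈{3}] nothing but 3 survives at r1c2. So r1c2=3.
Step 4. [r3c4∈{3}] nothing but 3 survives at r3c4. So r3c4=3.
Step 5. [r4c4∈{4}] r4c4 is down to just 4, so r4c4=4.
Step 6. [r2c2∈{4}] nothing but 4 survives at r2c2. So r2c2=4.
Step 7. [r4c2∈{2}] r4c2 has the single candidate 2, so r4c2=2.
Step 8. [r2c1∈{1}] only 1 remains possible at r2c1, so r2c1=1.
Step 9. [r4c3∈{1}] nothing but 1 survives at r4c3 ⇒ r4c3=1.

Answer: 2 3 4 1 / 1 4 3 2 / 4 1 2 3 / 3 2 1 4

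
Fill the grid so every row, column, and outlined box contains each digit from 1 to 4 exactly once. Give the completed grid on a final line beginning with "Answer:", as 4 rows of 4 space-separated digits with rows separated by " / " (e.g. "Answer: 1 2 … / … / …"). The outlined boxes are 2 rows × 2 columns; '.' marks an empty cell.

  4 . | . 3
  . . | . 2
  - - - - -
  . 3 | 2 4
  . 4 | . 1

Step 1. [r2c2∈{1}] only 1 remains possible at r2c2, so r2c2=1.
Step 2. [r3c1∈{1}] r3c1 has the single candidate 1, so r3c1=1.
Step 3. [r2c1∈{3}] nothing but 3 survives at r2c1 ⇒ r2c1=3.
Step 4. [r4c3∈{3}] r4c3's peers cover all but 3 ⇒ r4c3=3.
Step 5. [r2c3∈{4}] only 4 remains possible at r2c3 ⇒ r2c3=4.
Step 6. [r1c3∈{1}] r1c3 is down to just 1. So r1c3=1.
Step 7. [r4c1∈{2}] only 2 remains possible at r4c1. So r4c1=2.
Step 8. [r1c2∈{2}] r1c2 is down to just 2, so r1c2=2.

Answer: 4 2 1 3 / 3 1 4 2 / 1 3 2 4 / 2 4 3 1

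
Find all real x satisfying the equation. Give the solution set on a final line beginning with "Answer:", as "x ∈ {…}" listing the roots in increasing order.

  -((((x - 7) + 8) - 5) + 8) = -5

Step 1. [-((((x - 7) + 8) - 5) + 8) = -5] leading − — multiply by −1. So neg: (((x - 7) + 8) - 5) + 8 = 5.
Step 2. [(((x - 7) + 8) - 5) + 8 = 5] +8 is outermost — subtract 8 both sides. So sub: ((x - 7) + 8) - 5 = -3.
Step 3. [((x - 7) + 8) - 5 = -3] add 5: x sits inside (… - 5). So sub: (x - 7) + 8 = 2.
Step 4. [(x - 7) + 8 = 2] peel the +8: subtract 8 from each side, so sub: x - 7 = -6.
Step 5. [x - 7 = -6] add 7: x sits inside (… - 7) ⇒ sub: x = 1.

Answer: x ∈ {1}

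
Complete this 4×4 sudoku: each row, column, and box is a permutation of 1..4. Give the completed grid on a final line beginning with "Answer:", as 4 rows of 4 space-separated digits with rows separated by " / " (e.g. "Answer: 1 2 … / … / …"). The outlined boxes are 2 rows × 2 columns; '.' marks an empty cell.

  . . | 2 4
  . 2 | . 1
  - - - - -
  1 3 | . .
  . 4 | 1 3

Step 1. [r2c3∈{3}] r2c3 has the single candidate 3. So r2c3=3.
Step 2. [r3c3∈{4}] r3c3 has the single candidate 4. So r3c3=4.
Step 3. [r2c1∈{4}] r2c1 is down to just 4. So r2c1=4.
Step 4. [r1c1∈{3}] r1c1's peers cover all but 3 ⇒ r1c1=3.
Step 5. [r3c4∈{2}] r3c4 is down to just 2 ⇒ r3c4=2.
Step 6. [r1c2∈{1}] r1c2 is down to just 1, so r1c2=1.
Step 7. [r4c1∈{2}] nothing but 2 survives at r4c1. So r4c1=2.

Answer: 3 1 2 4 / 4 2 3 1 / 1 3 4 2 / 2 4 1 3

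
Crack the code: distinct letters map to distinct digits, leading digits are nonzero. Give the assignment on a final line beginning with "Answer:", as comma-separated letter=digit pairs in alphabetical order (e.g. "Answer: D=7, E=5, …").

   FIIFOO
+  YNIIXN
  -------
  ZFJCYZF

Step 1. [col 1: O + N ≡ F (mod 10)] no forcing yet in column 1 (carry-in 0); N=7 is free and consistent — try it, so N=7.
Step 2. [col 1: O + N ≡ F (mod 10)] F=5 is one option consistent with column 1 (O + N ≡ F (mod 10), carry-in 0) — take it ⇒ F=5.
Step 3. [Z] Z is the leading digit of a 7-digit sum of two 6-digit numbers; the final carry is exactly 1. So Z=1.
Step 4. [col 1: O + N ≡ F (mod 10)] from column 1 (N=7, F=5, carry-in 0, digits 1,5,7 already taken and all letters distinct): O must equal 8 ⇒ O=8.
Step 5. [col 2: O + X ≡ Z (mod 10)] column 2 reads O+X+carry(1)=Z with O=8, Z=1; with digits 1,5,7,8 already taken and all letters distinct, the only value for X is 2 ⇒ X=2.
Step 6. [col 3: F + I ≡ Y (mod 10)] column 3 (F + I ≡ Y (mod 10), carry-in 1) doesn't pin Y yet; pick Y=9 and continue. So Y=9.
Step 7. [col 3: F + I ≡ Y (mod 10)] in column 3 we have F+I≡Y with carry-in 1; given F=5, Y=9 and digits 1,2,5,7,8,9 already taken and all letters distinct, that pins I to 3 ⇒ I=3.
Step 8. [col 4: I + I ≡ C (mod 10)] column 4: given I=3, carry-in 0, and digits 1,2,3,5,7,8,9 already taken and all letters distinct, I+I≡C (mod 10) forces C=6, so C=6.
Step 9. [col 5: I + N ≡ J (mod 10)] column 5: given I=3, N=7, carry-in 0, and digits 1,2,3,5,6,7,8,9 already taken and all letters distinct, I+N≡J (mod 10) forces J=0, so J=0.

Answer: C=6, F=5, I=3, J=0, N=7, O=8, X=2, Y=9, Z=1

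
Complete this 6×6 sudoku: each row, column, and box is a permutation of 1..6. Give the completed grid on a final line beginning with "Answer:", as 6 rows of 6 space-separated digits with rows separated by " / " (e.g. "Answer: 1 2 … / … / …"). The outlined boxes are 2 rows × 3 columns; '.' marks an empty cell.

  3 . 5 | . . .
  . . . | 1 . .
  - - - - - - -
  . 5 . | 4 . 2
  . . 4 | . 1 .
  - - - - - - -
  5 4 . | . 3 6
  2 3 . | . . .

Step 1. [r4c1∈{6}] r4c1 is down to just 6 ⇒ r4c1=6.
Step 2. [r1c6∈{4}] r1c6's peers cover all but 4 ⇒ r1c6=4.
Step 3. [r1c4∈{2,6}] in col 4, 6 fits only at r1c4 ⇒ r1c4=6.
Step 4. [r2c3∈{2,6}] col 3 places 2 nowhere but r2c3. So r2c3=2.
Step 5. [r6c4∈{5}] only 5 remains possible at r6c4. So r6c4=5.
Step 6. [r5c3∈{1}] r5c3 has the single candidate 1, so r5c3=1.
Step 7. [r4c6∈{3,5}] in row 4, 5 fits only at r4c6 ⇒ r4c6=5.
Step 8. [r2c5∈{5}] nothing but 5 survives at r2c5. So r2c5=5.
Step 9. [r3c3∈{3}] r3c3 is down to just 3, so r3c3=3.
Step 10. [r6c5∈{4}] r6c5 is down to just 4 ⇒ r6c5=4.
Step 11. [r6c6∈{1}] r6c6 is down to just 1, so r6c6=1.
Step 12. [r3c5∈{6}] r3c5 has the single candidate 6. So r3c5=6.
Step 13. [r2c1∈{4}] r2c1's peers cover all but 4, so r2c1=4.
Step 14. [r3c1∈{1}] r3c1 is down to just 1 ⇒ r3c1=1.
Step 15. [r2c2∈{6}] nothing but 6 survives at r2c2 ⇒ r2c2=6.
Step 16. [r5c4∈{2}] r5c4 has the single candidate 2, so r5c4=2.
Step 17. [r1c2∈{1}] r1c2 has the single candidate 1 ⇒ r1c2=1.
Step 18. [r4c2∈{2}] r4c2 has the single candidate 2. So r4c2=2.
Step 19. [r2c6∈{3}] r2c6 is down to just 3 ⇒ r2c6=3.
Step 20. [r6c3∈{6}] r6c3 is down to just 6. So r6c3=6.
Step 21. [r4c4∈{3}] r4c4 has the single candidate 3. So r4c4=3.
Step 22. [r1c5∈{2}] r1c5 is down to just 2, so r1c5=2.

Answer: 3 1 5 6 2 4 / 4 6 2 1 5 3 / 1 5 3 4 6 2 / 6 2 4 3 1 5 / 5 4 1 2 3 6 / 2 3 6 5 4 1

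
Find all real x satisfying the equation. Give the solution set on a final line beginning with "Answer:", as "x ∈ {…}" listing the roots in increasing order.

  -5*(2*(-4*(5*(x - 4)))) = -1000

Step 1. [-5*(2*(-4*(5*(x - 4)))) = -1000] leading coefficient -5: divide by -5 ⇒ div: 2*(-4*(5*(x - 4))) = 200.
Step 2. [2*(-4*(5*(x - 4))) = 200] 2 out front; divide by 2, so div: -4*(5*(x - 4)) = 100.
Step 3. [-4*(5*(x - 4)) = 100] LHS = -4·(…); ÷-4 both sides. So div: 5*(x - 4) = -25.
Step 4. [5*(x - 4) = -25] divide by the outer 5. So div: x - 4 = -5.
Step 5. [x - 4 = -5] the outer -4 inverts by adding 4, so sub: x = -1.

Answer: x ∈ {-1}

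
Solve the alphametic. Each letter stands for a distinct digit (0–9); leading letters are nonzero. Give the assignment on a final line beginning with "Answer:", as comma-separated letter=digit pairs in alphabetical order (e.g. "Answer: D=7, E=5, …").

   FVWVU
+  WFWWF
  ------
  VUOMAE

Step 1. [V] V is the leading digit of a 6-digit sum of two 5-digit numbers; the final carry is exactly 1. So V=1.
Step 2. [col 1: U + F ≡ E (mod 10)] U=3 is one option consistent with column 1 (U + F ≡ E (mod 10), carry-in 0) — take it ⇒ U=3.
Step 3. [col 1: U + F ≡ E (mod 10)] column 1 (U + F ≡ E (mod 10), carry-in 0) doesn't pin F yet; pick F=7 and continue. So F=7.
Step 4. [col 1: U + F ≡ E (mod 10)] from column 1 (U=3, F=7, carry-in 0, digits 1,3,7 already taken and all letters distinct): E must equal 0 ⇒ E=0.
Step 5. [col 2: V + W ≡ A (mod 10)] A=8 is one option consistent with column 2 (V + W ≡ A (mod 10), carry-in 1) — take it, so A=8.
Step 6. [col 2: V + W ≡ A (mod 10)] column 2 reads V+W+carry(1)=A with V=1, A=8; with digits 0,1,3,7,8 already taken and all letters distinct, the only value for W is 6, so W=6.
Step 7. [col 3: W + W ≡ M (mod 10)] from column 3 (W=6, carry-in 0, digits 0,1,3,6,7,8 already taken and all letters distinct): M must equal 2 ⇒ M=2.
Step 8. [col 4: V + F ≡ O (mod 10)] column 4: given V=1, F=7, carry-in 1, and digits 0,1,2,3,6,7,8 already taken and all letters distinct, V+F≡O (mod 10) forces O=9, so O=9.

Answer: A=8, E=0, F=7, M=2, O=9, U=3, V=1, W=6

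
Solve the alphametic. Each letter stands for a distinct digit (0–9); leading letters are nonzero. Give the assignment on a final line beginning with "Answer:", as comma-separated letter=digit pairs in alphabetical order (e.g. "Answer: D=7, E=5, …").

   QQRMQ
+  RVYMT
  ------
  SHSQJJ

Step 1. [col 1: Q + T ≡ J (mod 10)] no forcing yet in column 1 (carry-in 0); Q=2 is free and consistent — try it. So Q=2.
Step 2. [S] S is the leading digit of a 6-digit sum of two 5-digit numbers; the final carry is exactly 1, so S=1.
Step 3. [col 1: Q + T ≡ J (mod 10)] J=6 is one option consistent with column 1 (Q + T ≡ J (mod 10), carry-in 0) — take it. So J=6.
Step 4. [col 1: Q + T ≡ J (mod 10)] column 1: given Q=2, J=6, carry-in 0, and digits 1,2,6 already taken and all letters distinct, Q+T≡J (mod 10) forces T=4. So T=4.
Step 5. [col 2: M + M ≡ J (mod 10)] M=3 is one option consistent with column 2 (M + M ≡ J (mod 10), carry-in 0) — take it, so M=3.
Step 6. [col 3: R + Y ≡ Q (mod 10)] R=7 is one option consistent with column 3 (R + Y ≡ Q (mod 10), carry-in 0) — take it. So R=7.
Step 7. [col 3: R + Y ≡ Q (mod 10)] column 3: given R=7, Q=2, carry-in 0, and digits 1,2,3,4,6,7 already taken and all letters distinct, R+Y≡Q (mod 10) forces Y=5. So Y=5.
Step 8. [col 4: Q + V ≡ S (mod 10)] column 4 reads Q+V+carry(1)=S with Q=2, S=1; with digits 1,2,3,4,5,6,7 already taken and all letters distinct, the only value for V is 8, so V=8.
Step 9. [col 5: Q + R ≡ H (mod 10)] column 5 reads Q+R+carry(1)=H with Q=2, R=7; with digits 1,2,3,4,5,6,7,8 already taken and all letters distinct, the only value for H is 0, so H=0.

Answer: H=0, J=6, M=3, Q=2, R=7, S=1, T=4, V=8, Y=5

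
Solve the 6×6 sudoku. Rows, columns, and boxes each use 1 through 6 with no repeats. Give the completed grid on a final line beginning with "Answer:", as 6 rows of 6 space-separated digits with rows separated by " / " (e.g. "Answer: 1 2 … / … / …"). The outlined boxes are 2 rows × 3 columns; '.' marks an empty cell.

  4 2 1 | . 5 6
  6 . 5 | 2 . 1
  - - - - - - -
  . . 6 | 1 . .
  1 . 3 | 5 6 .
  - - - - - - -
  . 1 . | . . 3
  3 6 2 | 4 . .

Step 1. [r3c5∈{2,3,4}] row 3 places 3 nowhere but r3c5. So r3c5=3.
Step 2. [r3c1∈{2,5}] in col 1, 2 fits only at r3c1 ⇒ r3c1=2.
Step 3. [r4c2∈{4}] only 4 remains possible at r4c2 ⇒ r4c2=4.
Step 4. [r5c1∈{5}] r5c1 is down to just 5, so r5c1=5.
Step 5. [r1c4∈{3}] nothing but 3 survives at r1c4 ⇒ r1c4=3.
Step 6. [r5c4∈{6}] r5c4 is down to just 6 ⇒ r5c4=6.
Step 7. [r4c6∈{2}] r4c6 has the single candidate 2 ⇒ r4c6=2.
Step 8. [r6c6∈{5}] r6c6 is down to just 5. So r6c6=5.
Step 9. [r2c5∈{4}] nothing but 4 survives at r2c5. So r2c5=4.
Step 10. [r6c5∈{1}] nothing but 1 survives at r6c5, so r6c5=1.
Step 11. [r2c2∈{3}] r2c2 has the single candidate 3. So r2c2=3.
Step 12. [r5c3∈{4}] only 4 remains possible at r5c3, so r5c3=4.
Step 13. [r5c5∈{2}] r5c5 is down to just 2, so r5c5=2.
Step 14. [r3c6∈{4}] r3c6's peers cover all but 4 ⇒ r3c6=4.
Step 15. [r3c2∈{5}] only 5 remains possible at r3c2. So r3c2=5.

Answer: 4 2 1 3 5 6 / 6 3 5 2 4 1 / 2 5 6 1 3 4 / 1 4 3 5 6 2 / 5 1 4 6 2 3 / 3 6 2 4 1 5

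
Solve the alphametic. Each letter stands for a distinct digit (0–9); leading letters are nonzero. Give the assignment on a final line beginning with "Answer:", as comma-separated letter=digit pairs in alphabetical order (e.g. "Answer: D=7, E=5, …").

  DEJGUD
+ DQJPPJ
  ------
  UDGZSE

Step 1. [col 1: D + J ≡ E (mod 10)] several values work for J in column 1 (D + J ≡ E (mod 10), carry-in 0); try J=7 ⇒ J=7.
Step 2. [col 1: D + J ≡ E (mod 10)] several values work for D in column 1 (D + J ≡ E (mod 10), carry-in 0); try D=3, so D=3.
Step 3. [col 1: D + J ≡ E (mod 10)] from column 1 (D=3, J=7, carry-in 0, digits 3,7 already taken and all letters distinct): E must equal 0. So E=0.
Step 4. [col 2: U + P ≡ S (mod 10)] column 2 (U + P ≡ S (mod 10), carry-in 1) doesn't pin S yet; pick S=8 and continue, so S=8.
Step 5. [col 2: U + P ≡ S (mod 10)] column 2 (U + P ≡ S (mod 10), carry-in 1) doesn't pin U yet; pick U=6 and continue ⇒ U=6.
Step 6. [col 2: U + P ≡ S (mod 10)] column 2 reads U+P+carry(1)=S with U=6, S=8; with digits 0,3,6,7,8 already taken and all letters distinct, the only value for P is 1 ⇒ P=1.
Step 7. [col 3: G + P ≡ Z (mod 10)] from column 3 (P=1, carry-in 0, digits 0,1,3,6,7,8 already taken and all letters distinct): G must equal 4. So G=4.
Step 8. [col 3: G + P ≡ Z (mod 10)] in column 3 we have G+P≡Z with carry-in 0; given G=4, P=1 and digits 0,1,3,4,6,7,8 already taken and all letters distinct, that pins Z to 5 ⇒ Z=5.
Step 9. [col 5: E + Q ≡ D (mod 10)] column 5: given E=0, D=3, carry-in 1, and digits 0,1,3,4,5,6,7,8 already taken and all letters distinct, E+Q≡D (mod 10) forces Q=2 ⇒ Q=2.

Answer: D=3, E=0, G=4, J=7, P=1, Q=2, S=8, U=6, Z=5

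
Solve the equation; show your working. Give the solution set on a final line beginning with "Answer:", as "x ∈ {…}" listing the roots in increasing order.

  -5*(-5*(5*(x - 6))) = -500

Step 1. [-5*(-5*(5*(x - 6))) = -500] leading coefficient -5: divide by -5, so div: -5*(5*(x - 6)) = 100.
Step 2. [-5*(5*(x - 6)) = 100] LHS = -5·(…); ÷-5 both sides. So div: 5*(x - 6) = -20.
Step 3. [5*(x - 6) = -20] 5·(inner) — divide through by 5 ⇒ div: x - 6 = -4.
Step 4. [x - 6 = -4] add 6: x sits inside (… - 6) ⇒ sub: x = 2.

Answer: x ∈ {2}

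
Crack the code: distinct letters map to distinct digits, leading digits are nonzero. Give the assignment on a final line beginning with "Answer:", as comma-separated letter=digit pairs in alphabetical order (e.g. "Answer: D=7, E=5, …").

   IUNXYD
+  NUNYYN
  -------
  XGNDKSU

Step 1. [X] X is the leading digit of a 7-digit sum of two 6-digit numbers; the final carry is exactly 1. So X=1.
Step 2. [col 1: D + N ≡ U (mod 10)] several values work for D in column 1 (D + N ≡ U (mod 10), carry-in 0); try D=8, so D=8.
Step 3. [col 1: D + N ≡ U (mod 10)] column 1 (D + N ≡ U (mod 10), carry-in 0) doesn't pin N yet; pick N=4 and continue, so N=4.
Step 4. [col 1: D + N ≡ U (mod 10)] column 1 reads D+N+carry(0)=U with D=8, N=4; with digits 1,4,8 already taken and all letters distinct, the only value for U is 2. So U=2.
Step 5. [col 2: Y + Y ≡ S (mod 10)] column 2 (Y + Y ≡ S (mod 10), carry-in 1) doesn't pin S yet; pick S=5 and continue, so S=5.
Step 6. [col 2: Y + Y ≡ S (mod 10)] from column 2 (S=5, carry-in 1, digits 1,2,4,5,8 already taken and all letters distinct): Y must equal 7, so Y=7.
Step 7. [col 3: X + Y ≡ K (mod 10)] column 3 reads X+Y+carry(1)=K with X=1, Y=7; with digits 1,2,4,5,7,8 already taken and all letters distinct, the only value for K is 9, so K=9.
Step 8. [col 6: I + N ≡ G (mod 10)] column 6: given N=4, carry-in 0, and digits 1,2,4,5,7,8,9 already taken and all letters distinct, I+N≡G (mod 10) forces G=0, so G=0.
Step 9. [col 6: I + N ≡ G (mod 10)] column 6 reads I+N+carry(0)=G with N=4, G=0; with digits 0,1,2,4,5,7,8,9 already taken and all letters distinct, the only value for I is 6 ⇒ I=6.

Answer: D=8, G=0, I=6, K=9, N=4, S=5, U=2, X=1, Y=7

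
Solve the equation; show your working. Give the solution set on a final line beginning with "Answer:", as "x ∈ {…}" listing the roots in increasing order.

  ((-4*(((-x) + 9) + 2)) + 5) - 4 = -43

Step 1. [((-4*(((-x) + 9) + 2)) + 5) - 4 = -43] -4 is outermost — add 4 both sides. So sub: (-4*(((-x) + 9) + 2)) + 5 = -39.
Step 2. [(-4*(((-x) + 9) + 2)) + 5 = -39] subtract 5: x sits inside (… + 5). So sub: -4*(((-x) + 9) + 2) = -44.
Step 3. [-4*(((-x) + 9) + 2) = -44] leading coefficient -4: divide by -4 ⇒ div: ((-x) + 9) + 2 = 11.
Step 4. [((-x) + 9) + 2 = 11] +2 is outermost — subtract 2 both sides ⇒ sub: (-x) + 9 = 9.
Step 5. [(-x) + 9 = 9] the outer +9 inverts by subtracting 9. So sub: -x = 0.
Step 6. [-x = 0] leading − — multiply by −1. So neg: x = 0.

Answer: x ∈ {0}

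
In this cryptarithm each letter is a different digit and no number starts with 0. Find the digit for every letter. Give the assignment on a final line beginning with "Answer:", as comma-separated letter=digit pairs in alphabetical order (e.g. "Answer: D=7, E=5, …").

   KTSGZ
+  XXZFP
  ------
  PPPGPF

Step 1. [col 1: Z + P ≡ F (mod 10)] Z=2 is one option consistent with column 1 (Z + P ≡ F (mod 10), carry-in 0) — take it ⇒ Z=2.
Step 2. [col 1: Z + P ≡ F (mod 10)] column 1 (Z + P ≡ F (mod 10), carry-in 0) doesn't pin P yet; pick P=1 and continue, so P=1.
Step 3. [col 1: Z + P ≡ F (mod 10)] in column 1 we have Z+P≡F with carry-in 0; given Z=2, P=1 and digits 1,2 already taken and all letters distinct, that pins F to 3. So F=3.
Step 4. [col 2: G + F ≡ P (mod 10)] in column 2 we have G+F≡P with carry-in 0; given F=3, P=1 and digits 1,2,3 already taken and all letters distinct, that pins G to 8, so G=8.
Step 5. [col 3: S + Z ≡ G (mod 10)] in column 3 we have S+Z≡G with carry-in 1; given Z=2, G=8 and digits 1,2,3,8 already taken and all letters distinct, that pins S to 5, so S=5.
Step 6. [col 4: T + X ≡ P (mod 10)] T=7 is one option consistent with column 4 (T + X ≡ P (mod 10), carry-in 0) — take it ⇒ T=7.
Step 7. [col 4: T + X ≡ P (mod 10)] from column 4 (T=7, P=1, carry-in 0, digits 1,2,3,5,7,8 already taken and all letters distinct): X must equal 4. So X=4.
Step 8. [col 5: K + X ≡ P (mod 10)] column 5: given X=4, P=1, carry-in 1, and digits 1,2,3,4,5,7,8 already taken and all letters distinct, K+X≡P (mod 10) forces K=6 ⇒ K=6.

Answer: F=3, G=8, K=6, P=1, S=5, T=7, X=4, Z=2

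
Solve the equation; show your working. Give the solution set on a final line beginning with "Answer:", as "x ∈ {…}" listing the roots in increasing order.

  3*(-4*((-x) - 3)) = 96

Step 1. [3*(-4*((-x) - 3)) = 96] divide by the outer 3. So div: -4*((-x) - 3) = 32.
Step 2. [-4*((-x) - 3) = 32] leading coefficient -4: divide by -4. So div: (-x) - 3 = -8.
Step 3. [(-x) - 3 = -8] 3 comes off first (add 3). So sub: -x = -5.
Step 4. [-x = -5] LHS negated; negate both sides. So neg: x = 5.

Answer: x ∈ {5}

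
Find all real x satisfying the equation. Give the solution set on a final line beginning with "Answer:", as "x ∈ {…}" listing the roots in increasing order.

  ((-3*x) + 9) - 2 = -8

Step 1. [((-3*x) + 9) - 2 = -8] peel the -2: add 2 from each side, so sub: (-3*x) + 9 = -6.
Step 2. [(-3*x) + 9 = -6] +9 is outermost — subtract 9 both sides, so sub: -3*x = -15.
Step 3. [-3*x = -15] -3 out front; divide by -3, so div: x = 5.

Answer: x ∈ {5}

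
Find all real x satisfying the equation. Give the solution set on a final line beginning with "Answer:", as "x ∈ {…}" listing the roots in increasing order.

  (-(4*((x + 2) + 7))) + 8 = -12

Step 1. [(-(4*((x + 2) + 7))) + 8 = -12] +8 is outermost — subtract 8 both sides ⇒ sub: -(4*((x + 2) + 7)) = -20.
Step 2. [-(4*((x + 2) + 7)) = -20] LHS negated; negate both sides. So neg: 4*((x + 2) + 7) = 20.
Step 3. [4*((x + 2) + 7) = 20] leading coefficient 4: divide by 4 ⇒ div: (x + 2) + 7 = 5.
Step 4. [(x + 2) + 7 = 5] the outer +7 inverts by subtracting 7, so sub: x + 2 = -2.
Step 5. [x + 2 = -2] 2 comes off first (subtract 2). So sub: x = -4.

Answer: x ∈ {-4}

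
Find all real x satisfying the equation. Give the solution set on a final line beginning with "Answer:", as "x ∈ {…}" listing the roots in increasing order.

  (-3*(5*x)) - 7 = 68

Step 1. [(-3*(5*x)) - 7 = 68] add 7: x sits inside (… - 7). So sub: -3*(5*x) = 75.
Step 2. [-3*(5*x) = 75] -3 out front; divide by -3. So div: 5*x = -25.
Step 3. [5*x = -25] divide by the outer 5. So div: x = -5.

Answer: x ∈ {-5}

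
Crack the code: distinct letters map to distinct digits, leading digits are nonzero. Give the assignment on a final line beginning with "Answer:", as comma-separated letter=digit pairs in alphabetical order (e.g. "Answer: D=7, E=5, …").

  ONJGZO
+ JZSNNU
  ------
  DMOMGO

Step 1. [col 1: O + U ≡ O (mod 10)] column 1: given nothing yet, carry-in 0, and all letters distinct, none taken yet, O+U≡O (mod 10) forces U=0 ⇒ U=0.
Step 2. [col 1: O + U ≡ O (mod 10)] no forcing yet in column 1 (carry-in 0); O=2 is free and consistent — try it ⇒ O=2.
Step 3. [col 2: Z + N ≡ G (mod 10)] column 2 (Z + N ≡ G (mod 10), carry-in 0) doesn't pin N yet; pick N=1 and continue. So N=1.
Step 4. [col 2: Z + N ≡ G (mod 10)] several values work for G in column 2 (Z + N ≡ G (mod 10), carry-in 0); try G=7. So G=7.
Step 5. [col 2: Z + N ≡ G (mod 10)] column 2: given N=1, G=7, carry-in 0, and digits 0,1,2,7 already taken and all letters distinct, Z+N≡G (mod 10) forces Z=6, so Z=6.
Step 6. [col 3: G + N ≡ M (mod 10)] column 3 reads G+N+carry(0)=M with G=7, N=1; with digits 0,1,2,6,7 already taken and all letters distinct, the only value for M is 8 ⇒ M=8.
Step 7. [col 4: J + S ≡ O (mod 10)] J=3 is one option consistent with column 4 (J + S ≡ O (mod 10), carry-in 0) — take it, so J=3.
Step 8. [col 4: J + S ≡ O (mod 10)] in column 4 we have J+S≡O with carry-in 0; given J=3, O=2 and digits 0,1,2,3,6,7,8 already taken and all letters distinct, that pins S to 9. So S=9.
Step 9. [col 6: O + J ≡ D (mod 10)] column 6: given O=2, J=3, carry-in 0, and digits 0,1,2,3,6,7,8,9 already taken and all letters distinct, O+J≡D (mod 10) forces D=5 ⇒ D=5.

Answer: D=5, G=7, J=3, M=8, N=1, O=2, S=9, U=0, Z=6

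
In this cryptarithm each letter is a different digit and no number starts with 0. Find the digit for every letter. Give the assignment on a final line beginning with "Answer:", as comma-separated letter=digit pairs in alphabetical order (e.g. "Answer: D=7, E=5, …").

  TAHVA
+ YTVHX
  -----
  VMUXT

Step 1. [col 1: A + X ≡ T (mod 10)] no forcing yet in column 1 (carry-in 0); X=3 is free and consistent — try it ⇒ X=3.
Step 2. [col 1: A + X ≡ T (mod 10)] several values work for T in column 1 (A + X ≡ T (mod 10), carry-in 0); try T=5. So T=5.
Step 3. [col 1: A + X ≡ T (mod 10)] column 1: given X=3, T=5, carry-in 0, and digits 3,5 already taken and all letters distinct, A+X≡T (mod 10) forces A=2. So A=2.
Step 4. [col 2: V + H ≡ X (mod 10)] V=6 is one option consistent with column 2 (V + H ≡ X (mod 10), carry-in 0) — take it. So V=6.
Step 5. [col 2: V + H ≡ X (mod 10)] column 2 reads V+H+carry(0)=X with V=6, X=3; with digits 2,3,5,6 already taken and all letters distinct, the only value for H is 7. So H=7.
Step 6. [col 3: H + V ≡ U (mod 10)] from column 3 (H=7, V=6, carry-in 1, digits 2,3,5,6,7 already taken and all letters distinct): U must equal 4 ⇒ U=4.
Step 7. [col 4: A + T ≡ M (mod 10)] in column 4 we have A+T≡M with carry-in 1; given A=2, T=5 and digits 2,3,4,5,6,7 already taken and all letters distinct, that pins M to 8 ⇒ M=8.
Step 8. [col 5: T + Y ≡ V (mod 10)] column 5 reads T+Y+carry(0)=V with T=5, V=6; with digits 2,3,4,5,6,7,8 already taken and all letters distinct, the only value for Y is 1, so Y=1.

Answer: A=2, H=7, M=8, T=5, U=4, V=6, X=3, Y=1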